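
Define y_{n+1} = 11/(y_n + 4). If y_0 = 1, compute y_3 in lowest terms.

y_1 = 11/(1 + 4) = 11/5.
y_2 = 11/(11/5 + 4) = 55/31.
y_3 = 11/(55/31 + 4) = 341/179.

341/179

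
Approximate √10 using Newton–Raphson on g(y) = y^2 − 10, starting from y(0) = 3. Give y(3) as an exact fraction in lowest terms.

1039681/328776

g'(y) = 2y.
g(3) = −1, g'(3) = 6, so y(1) = 3 − (−1)/6 = 19/6.
g(19/6) = 1/36, g'(19/6) = 19/3, so y(2) = (19/6) − (1/36)/(19/3) = 721/228.
g(721/228) = 1/51984, g'(721/228) = 721/114, so y(3) = (721/228) − (1/51984)/(721/114) = 1039681/328776.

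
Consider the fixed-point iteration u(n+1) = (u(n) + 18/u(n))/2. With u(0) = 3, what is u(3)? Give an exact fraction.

577/136

u(1) = (3 + 18/3)/2 = 9/2.
u(2) = (9/2 + 18/(9/2))/2 = 17/4.
u(3) = (17/4 + 18/(17/4))/2 = 577/136.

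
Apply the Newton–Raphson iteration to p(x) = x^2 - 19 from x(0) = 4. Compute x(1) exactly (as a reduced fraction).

p'(x) = 2x.
p(4) = -3, p'(4) = 8, so x(1) = 4 - (-3)/8 = 35/8.

35/8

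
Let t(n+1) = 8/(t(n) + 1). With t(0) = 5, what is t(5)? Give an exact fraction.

696/335

t(1) = 8/(5 + 1) = 4/3.
t(2) = 8/(4/3 + 1) = 24/7.
t(3) = 8/(24/7 + 1) = 56/31.
t(4) = 8/(56/31 + 1) = 248/87.
t(5) = 8/(248/87 + 1) = 696/335.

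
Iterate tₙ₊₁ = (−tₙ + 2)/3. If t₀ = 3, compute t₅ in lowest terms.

t₁ = (−3 + 2)/3 = −1/3.
t₂ = (−(−1/3) + 2)/3 = 7/9.
t₃ = (−(7/9) + 2)/3 = 11/27.
t₄ = (−(11/27) + 2)/3 = 43/81.
t₅ = (−(43/81) + 2)/3 = 119/243.

119/243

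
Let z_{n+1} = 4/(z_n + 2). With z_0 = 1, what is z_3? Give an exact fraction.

z_1 = 4/(1 + 2) = 4/3.
z_2 = 4/(4/3 + 2) = 6/5.
z_3 = 4/(6/5 + 2) = 5/4.

5/4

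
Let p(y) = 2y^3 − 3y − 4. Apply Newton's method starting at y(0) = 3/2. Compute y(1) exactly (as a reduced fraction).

p'(y) = 6y^2 − 3.
p(3/2) = −7/4, p'(3/2) = 21/2, so y(1) = (3/2) − (−7/4)/(21/2) = 5/3.

5/3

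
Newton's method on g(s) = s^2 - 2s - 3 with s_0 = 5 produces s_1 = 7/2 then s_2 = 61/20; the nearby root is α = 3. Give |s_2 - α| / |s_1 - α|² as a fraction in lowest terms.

1/5

s_1 - α = 7/2 - 3 = 1/2, so |s_1 - α| = 1/2.
s_2 - α = 61/20 - 3 = 1/20, so |s_2 - α| = 1/20.
|s_1 - α|² = 1/4.
Ratio = (1/20) / (1/4) = 1/5.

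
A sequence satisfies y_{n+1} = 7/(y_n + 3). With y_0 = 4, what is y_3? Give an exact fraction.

28/19

y_1 = 7/(4 + 3) = 1.
y_2 = 7/(1 + 3) = 7/4.
y_3 = 7/(7/4 + 3) = 28/19.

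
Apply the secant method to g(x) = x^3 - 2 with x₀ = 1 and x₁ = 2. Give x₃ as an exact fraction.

g(1) = -1, g(2) = 6. x₂ = 2 - 6·(2 - 1)/(6 - (-1)) = 8/7.
g(2) = 6, g(8/7) = -174/343. x₃ = (8/7) - (-174/343)·((8/7) - 2)/((-174/343) - 6) = 75/62.

75/62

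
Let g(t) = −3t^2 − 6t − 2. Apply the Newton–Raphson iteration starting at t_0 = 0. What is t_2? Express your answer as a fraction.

−5/12

g'(t) = −6t − 6.
g(0) = −2, g'(0) = −6, so t_1 = 0 − (−2)/(−6) = −1/3.
g(−1/3) = −1/3, g'(−1/3) = −4, so t_2 = (−1/3) − (−1/3)/(−4) = −5/12.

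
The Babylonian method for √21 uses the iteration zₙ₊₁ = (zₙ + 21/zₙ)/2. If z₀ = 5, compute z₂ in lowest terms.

527/115

z₁ = (5 + 21/5)/2 = 23/5.
z₂ = (23/5 + 21/(23/5))/2 = 527/115.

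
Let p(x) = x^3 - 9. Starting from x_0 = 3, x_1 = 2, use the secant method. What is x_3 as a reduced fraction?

9255/4447

p(3) = 18, p(2) = -1. x_2 = 2 - (-1)·(2 - 3)/((-1) - 18) = 39/19.
p(2) = -1, p(39/19) = -2412/6859. x_3 = (39/19) - (-2412/6859)·((39/19) - 2)/((-2412/6859) - (-1)) = 9255/4447.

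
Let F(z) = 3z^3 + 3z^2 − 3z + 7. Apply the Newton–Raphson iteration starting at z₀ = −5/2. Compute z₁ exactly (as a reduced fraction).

F'(z) = 9z^2 + 6z − 3.
F(−5/2) = −109/8, F'(−5/2) = 153/4, so z₁ = (−5/2) − (−109/8)/(153/4) = −328/153.

−328/153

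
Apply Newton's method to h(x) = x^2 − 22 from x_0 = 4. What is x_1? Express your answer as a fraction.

19/4

h'(x) = 2x.
h(4) = −6, h'(4) = 8, so x_1 = 4 − (−6)/8 = 19/4.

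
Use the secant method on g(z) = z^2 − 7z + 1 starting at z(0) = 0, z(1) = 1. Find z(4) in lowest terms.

g(0) = 1, g(1) = −5. z(2) = 1 − (−5)·(1 − 0)/((−5) − 1) = 1/6.
g(1) = −5, g(1/6) = −5/36. z(3) = (1/6) − (−5/36)·((1/6) − 1)/((−5/36) − (−5)) = 1/7.
g(1/6) = −5/36, g(1/7) = 1/49. z(4) = (1/7) − (1/49)·((1/7) − (1/6))/((1/49) − (−5/36)) = 41/281.

41/281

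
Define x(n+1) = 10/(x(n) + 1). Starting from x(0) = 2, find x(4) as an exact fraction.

x(1) = 10/(2 + 1) = 10/3.
x(2) = 10/(10/3 + 1) = 30/13.
x(3) = 10/(30/13 + 1) = 130/43.
x(4) = 10/(130/43 + 1) = 430/173.

430/173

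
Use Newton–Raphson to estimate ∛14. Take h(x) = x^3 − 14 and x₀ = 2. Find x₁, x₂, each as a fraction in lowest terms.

x₁ = 5/2, x₂ = 181/75

h'(x) = 3x^2.
h(2) = −6, h'(2) = 12, so x₁ = 2 − (−6)/12 = 5/2.
h(5/2) = 13/8, h'(5/2) = 75/4, so x₂ = (5/2) − (13/8)/(75/4) = 181/75.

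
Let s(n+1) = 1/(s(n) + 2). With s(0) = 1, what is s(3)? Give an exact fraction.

7/17

s(1) = 1/(1 + 2) = 1/3.
s(2) = 1/(1/3 + 2) = 3/7.
s(3) = 1/(3/7 + 2) = 7/17.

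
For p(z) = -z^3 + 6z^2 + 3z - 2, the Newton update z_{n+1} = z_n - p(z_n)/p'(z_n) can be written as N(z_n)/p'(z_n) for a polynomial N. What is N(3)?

2

p'(z) = -3z^2 + 12z + 3.
N(z) = z·p'(z) - p(z) = z·(-3z^2 + 12z + 3) - (-z^3 + 6z^2 + 3z - 2) = -2z^3 + 6z^2 + 2.
N(3) = 2.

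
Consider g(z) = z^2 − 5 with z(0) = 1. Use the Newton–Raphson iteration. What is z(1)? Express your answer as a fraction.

g'(z) = 2z.
g(1) = −4, g'(1) = 2, so z(1) = 1 − (−4)/2 = 3.

3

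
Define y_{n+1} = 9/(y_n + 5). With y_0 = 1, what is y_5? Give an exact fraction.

4788/3407

y_1 = 9/(1 + 5) = 3/2.
y_2 = 9/(3/2 + 5) = 18/13.
y_3 = 9/(18/13 + 5) = 117/83.
y_4 = 9/(117/83 + 5) = 747/532.
y_5 = 9/(747/532 + 5) = 4788/3407.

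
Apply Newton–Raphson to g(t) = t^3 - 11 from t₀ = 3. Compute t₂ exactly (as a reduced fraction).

765763/342225

g'(t) = 3t^2.
g(3) = 16, g'(3) = 27, so t₁ = 3 - 16/27 = 65/27.
g(65/27) = 58112/19683, g'(65/27) = 4225/243, so t₂ = (65/27) - (58112/19683)/(4225/243) = 765763/342225.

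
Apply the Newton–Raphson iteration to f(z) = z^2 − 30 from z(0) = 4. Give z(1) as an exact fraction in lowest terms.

23/4

f'(z) = 2z.
f(4) = −14, f'(4) = 8, so z(1) = 4 − (−14)/8 = 23/4.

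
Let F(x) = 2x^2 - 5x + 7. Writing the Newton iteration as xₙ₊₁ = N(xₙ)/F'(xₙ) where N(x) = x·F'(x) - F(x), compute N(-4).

F'(x) = 4x - 5.
N(x) = x·F'(x) - F(x) = x·(4x - 5) - (2x^2 - 5x + 7) = 2x^2 - 7.
N(-4) = 25.

25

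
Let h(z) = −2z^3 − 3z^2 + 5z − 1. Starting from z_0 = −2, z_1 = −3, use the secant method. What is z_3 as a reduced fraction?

h(−2) = −7, h(−3) = 11. z_2 = (−3) − 11·((−3) − (−2))/(11 − (−7)) = −43/18.
h(−3) = 11, h(−43/18) = −4081/1458. z_3 = (−43/18) − (−4081/1458)·((−43/18) − (−3))/((−4081/1458) − 11) = −4596/1829.

−4596/1829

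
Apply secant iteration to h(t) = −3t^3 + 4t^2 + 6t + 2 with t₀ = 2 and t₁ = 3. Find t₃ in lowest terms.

75158/33061

h(2) = 6, h(3) = −25. t₂ = 3 − (−25)·(3 − 2)/((−25) − 6) = 68/31.
h(3) = −25, h(68/31) = 81750/29791. t₃ = (68/31) − (81750/29791)·((68/31) − 3)/((81750/29791) − (−25)) = 75158/33061.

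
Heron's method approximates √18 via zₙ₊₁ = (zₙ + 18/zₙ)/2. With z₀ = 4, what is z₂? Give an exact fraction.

z₁ = (4 + 18/4)/2 = 17/4.
z₂ = (17/4 + 18/(17/4))/2 = 577/136.

577/136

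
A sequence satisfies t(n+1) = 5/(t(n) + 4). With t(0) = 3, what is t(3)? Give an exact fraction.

t(1) = 5/(3 + 4) = 5/7.
t(2) = 5/(5/7 + 4) = 35/33.
t(3) = 5/(35/33 + 4) = 165/167.

165/167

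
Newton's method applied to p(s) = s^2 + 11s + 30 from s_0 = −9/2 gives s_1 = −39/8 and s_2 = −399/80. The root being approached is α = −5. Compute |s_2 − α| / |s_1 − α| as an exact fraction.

1/10

s_1 − α = −39/8 − (−5) = −39/8 + 5 = 1/8, so |s_1 − α| = 1/8.
s_2 − α = −399/80 − (−5) = −399/80 + 5 = 1/80, so |s_2 − α| = 1/80.
Ratio = (1/80) / (1/8) = 1/10.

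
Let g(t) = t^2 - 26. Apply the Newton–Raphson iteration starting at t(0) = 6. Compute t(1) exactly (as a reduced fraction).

g'(t) = 2t.
g(6) = 10, g'(6) = 12, so t(1) = 6 - 10/12 = 31/6.

31/6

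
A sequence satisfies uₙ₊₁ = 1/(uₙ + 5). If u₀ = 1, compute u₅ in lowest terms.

836/4341

u₁ = 1/(1 + 5) = 1/6.
u₂ = 1/(1/6 + 5) = 6/31.
u₃ = 1/(6/31 + 5) = 31/161.
u₄ = 1/(31/161 + 5) = 161/836.
u₅ = 1/(161/836 + 5) = 836/4341.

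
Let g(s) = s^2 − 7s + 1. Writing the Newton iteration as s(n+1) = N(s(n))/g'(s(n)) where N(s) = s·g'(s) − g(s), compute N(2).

3

g'(s) = 2s − 7.
N(s) = s·g'(s) − g(s) = s·(2s − 7) − (s^2 − 7s + 1) = s^2 − 1.
N(2) = 3.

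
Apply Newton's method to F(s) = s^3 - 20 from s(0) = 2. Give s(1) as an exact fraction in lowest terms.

F'(s) = 3s^2.
F(2) = -12, F'(2) = 12, so s(1) = 2 - (-12)/12 = 3.

3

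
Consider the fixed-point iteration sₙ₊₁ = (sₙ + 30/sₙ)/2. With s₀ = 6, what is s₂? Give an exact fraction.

s₁ = (6 + 30/6)/2 = 11/2.
s₂ = (11/2 + 30/(11/2))/2 = 241/44.

241/44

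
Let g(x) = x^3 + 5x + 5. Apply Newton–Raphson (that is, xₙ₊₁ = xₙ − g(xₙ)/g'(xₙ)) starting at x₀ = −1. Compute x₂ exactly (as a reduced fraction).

−1623/1868

g'(x) = 3x^2 + 5.
g(−1) = −1, g'(−1) = 8, so x₁ = (−1) − (−1)/8 = −7/8.
g(−7/8) = −23/512, g'(−7/8) = 467/64, so x₂ = (−7/8) − (−23/512)/(467/64) = −1623/1868.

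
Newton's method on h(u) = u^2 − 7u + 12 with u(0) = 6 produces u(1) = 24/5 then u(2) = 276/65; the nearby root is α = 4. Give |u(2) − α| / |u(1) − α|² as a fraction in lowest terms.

u(1) − α = 24/5 − 4 = 4/5, so |u(1) − α| = 4/5.
u(2) − α = 276/65 − 4 = 16/65, so |u(2) − α| = 16/65.
|u(1) − α|² = 16/25.
Ratio = (16/65) / (16/25) = 5/13.

5/13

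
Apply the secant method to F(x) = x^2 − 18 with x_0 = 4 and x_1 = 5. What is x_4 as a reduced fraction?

F(4) = −2, F(5) = 7. x_2 = 5 − 7·(5 − 4)/(7 − (−2)) = 38/9.
F(5) = 7, F(38/9) = −14/81. x_3 = (38/9) − (−14/81)·((38/9) − 5)/((−14/81) − 7) = 352/83.
F(38/9) = −14/81, F(352/83) = −98/6889. x_4 = (352/83) − (−98/6889)·((352/83) − (38/9))/((−98/6889) − (−14/81)) = 13411/3161.

13411/3161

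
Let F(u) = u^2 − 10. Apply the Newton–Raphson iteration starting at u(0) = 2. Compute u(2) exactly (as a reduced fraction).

F'(u) = 2u.
F(2) = −6, F'(2) = 4, so u(1) = 2 − (−6)/4 = 7/2.
F(7/2) = 9/4, F'(7/2) = 7, so u(2) = (7/2) − (9/4)/7 = 89/28.

89/28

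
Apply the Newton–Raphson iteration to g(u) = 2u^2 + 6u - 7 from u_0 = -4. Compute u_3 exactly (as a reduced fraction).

g'(u) = 4u + 6.
g(-4) = 1, g'(-4) = -10, so u_1 = (-4) - 1/(-10) = -39/10.
g(-39/10) = 1/50, g'(-39/10) = -48/5, so u_2 = (-39/10) - (1/50)/(-48/5) = -1871/480.
g(-1871/480) = 1/115200, g'(-1871/480) = -1151/120, so u_3 = (-1871/480) - (1/115200)/(-1151/120) = -4307041/1104960.

-4307041/1104960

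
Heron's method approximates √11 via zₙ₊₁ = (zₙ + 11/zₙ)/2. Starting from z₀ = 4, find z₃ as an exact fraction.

4106353/1238112

z₁ = (4 + 11/4)/2 = 27/8.
z₂ = (27/8 + 11/(27/8))/2 = 1433/432.
z₃ = (1433/432 + 11/(1433/432))/2 = 4106353/1238112.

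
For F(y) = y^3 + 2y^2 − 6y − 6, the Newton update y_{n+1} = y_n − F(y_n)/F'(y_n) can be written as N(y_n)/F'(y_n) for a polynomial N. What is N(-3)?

F'(y) = 3y^2 + 4y − 6.
N(y) = y·F'(y) − F(y) = y·(3y^2 + 4y − 6) − (y^3 + 2y^2 − 6y − 6) = 2y^3 + 2y^2 + 6.
N(-3) = −30.

−30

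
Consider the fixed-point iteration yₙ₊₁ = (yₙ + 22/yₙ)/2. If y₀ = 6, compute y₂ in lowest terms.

y₁ = (6 + 22/6)/2 = 29/6.
y₂ = (29/6 + 22/(29/6))/2 = 1633/348.

1633/348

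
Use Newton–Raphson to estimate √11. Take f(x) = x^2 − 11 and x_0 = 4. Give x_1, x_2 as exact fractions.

f'(x) = 2x.
f(4) = 5, f'(4) = 8, so x_1 = 4 − 5/8 = 27/8.
f(27/8) = 25/64, f'(27/8) = 27/4, so x_2 = (27/8) − (25/64)/(27/4) = 1433/432.

x_1 = 27/8, x_2 = 1433/432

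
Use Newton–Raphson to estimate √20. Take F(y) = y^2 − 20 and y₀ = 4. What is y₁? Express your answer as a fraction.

9/2

F'(y) = 2y.
F(4) = −4, F'(4) = 8, so y₁ = 4 − (−4)/8 = 9/2.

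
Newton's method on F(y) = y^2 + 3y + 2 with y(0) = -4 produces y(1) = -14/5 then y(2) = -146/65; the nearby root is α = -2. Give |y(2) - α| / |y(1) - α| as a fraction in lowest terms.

y(1) - α = -14/5 - (-2) = -14/5 + 2 = -4/5, so |y(1) - α| = 4/5.
y(2) - α = -146/65 - (-2) = -146/65 + 2 = -16/65, so |y(2) - α| = 16/65.
Ratio = (16/65) / (4/5) = 4/13.

4/13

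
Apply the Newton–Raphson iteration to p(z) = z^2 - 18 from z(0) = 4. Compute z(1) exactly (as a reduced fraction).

p'(z) = 2z.
p(4) = -2, p'(4) = 8, so z(1) = 4 - (-2)/8 = 17/4.

17/4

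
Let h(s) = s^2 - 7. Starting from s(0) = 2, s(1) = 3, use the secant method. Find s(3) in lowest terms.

h(2) = -3, h(3) = 2. s(2) = 3 - 2·(3 - 2)/(2 - (-3)) = 13/5.
h(3) = 2, h(13/5) = -6/25. s(3) = (13/5) - (-6/25)·((13/5) - 3)/((-6/25) - 2) = 37/14.

37/14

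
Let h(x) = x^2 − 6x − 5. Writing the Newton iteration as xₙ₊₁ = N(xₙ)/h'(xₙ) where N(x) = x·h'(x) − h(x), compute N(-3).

14

h'(x) = 2x − 6.
N(x) = x·h'(x) − h(x) = x·(2x − 6) − (x^2 − 6x − 5) = x^2 + 5.
N(-3) = 14.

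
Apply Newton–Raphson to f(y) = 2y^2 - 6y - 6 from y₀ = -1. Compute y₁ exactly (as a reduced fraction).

f'(y) = 4y - 6.
f(-1) = 2, f'(-1) = -10, so y₁ = (-1) - 2/(-10) = -4/5.

-4/5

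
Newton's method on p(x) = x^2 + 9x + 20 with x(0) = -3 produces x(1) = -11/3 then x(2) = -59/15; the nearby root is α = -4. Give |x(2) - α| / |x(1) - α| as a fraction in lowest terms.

x(1) - α = -11/3 - (-4) = -11/3 + 4 = 1/3, so |x(1) - α| = 1/3.
x(2) - α = -59/15 - (-4) = -59/15 + 4 = 1/15, so |x(2) - α| = 1/15.
Ratio = (1/15) / (1/3) = 1/5.

1/5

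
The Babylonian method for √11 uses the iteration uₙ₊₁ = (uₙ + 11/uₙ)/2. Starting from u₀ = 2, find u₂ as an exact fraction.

401/120

u₁ = (2 + 11/2)/2 = 15/4.
u₂ = (15/4 + 11/(15/4))/2 = 401/120.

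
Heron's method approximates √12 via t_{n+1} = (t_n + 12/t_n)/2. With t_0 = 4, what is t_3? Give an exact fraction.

t_1 = (4 + 12/4)/2 = 7/2.
t_2 = (7/2 + 12/(7/2))/2 = 97/28.
t_3 = (97/28 + 12/(97/28))/2 = 18817/5432.

18817/5432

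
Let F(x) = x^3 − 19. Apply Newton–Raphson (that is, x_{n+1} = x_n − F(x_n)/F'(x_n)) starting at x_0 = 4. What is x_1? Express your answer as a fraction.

49/16

F'(x) = 3x^2.
F(4) = 45, F'(4) = 48, so x_1 = 4 − 45/48 = 49/16.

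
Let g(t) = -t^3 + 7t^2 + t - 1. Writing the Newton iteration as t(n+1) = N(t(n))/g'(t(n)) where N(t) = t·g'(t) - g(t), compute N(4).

g'(t) = -3t^2 + 14t + 1.
N(t) = t·g'(t) - g(t) = t·(-3t^2 + 14t + 1) - (-t^3 + 7t^2 + t - 1) = -2t^3 + 7t^2 + 1.
N(4) = -15.

-15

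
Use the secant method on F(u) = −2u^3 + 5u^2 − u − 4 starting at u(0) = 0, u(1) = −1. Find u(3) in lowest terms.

F(0) = −4, F(−1) = 4. u(2) = (−1) − 4·((−1) − 0)/(4 − (−4)) = −1/2.
F(−1) = 4, F(−1/2) = −2. u(3) = (−1/2) − (−2)·((−1/2) − (−1))/((−2) − 4) = −2/3.

−2/3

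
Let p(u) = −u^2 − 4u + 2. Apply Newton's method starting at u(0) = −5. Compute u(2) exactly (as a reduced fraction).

p'(u) = −2u − 4.
p(−5) = −3, p'(−5) = 6, so u(1) = (−5) − (−3)/6 = −9/2.
p(−9/2) = −1/4, p'(−9/2) = 5, so u(2) = (−9/2) − (−1/4)/5 = −89/20.

−89/20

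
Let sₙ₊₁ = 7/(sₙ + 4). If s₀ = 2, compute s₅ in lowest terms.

6167/4686

s₁ = 7/(2 + 4) = 7/6.
s₂ = 7/(7/6 + 4) = 42/31.
s₃ = 7/(42/31 + 4) = 217/166.
s₄ = 7/(217/166 + 4) = 1162/881.
s₅ = 7/(1162/881 + 4) = 6167/4686.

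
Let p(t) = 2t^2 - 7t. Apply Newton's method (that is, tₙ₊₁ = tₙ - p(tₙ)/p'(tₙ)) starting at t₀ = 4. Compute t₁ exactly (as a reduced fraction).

32/9

p'(t) = 4t - 7.
p(4) = 4, p'(4) = 9, so t₁ = 4 - 4/9 = 32/9.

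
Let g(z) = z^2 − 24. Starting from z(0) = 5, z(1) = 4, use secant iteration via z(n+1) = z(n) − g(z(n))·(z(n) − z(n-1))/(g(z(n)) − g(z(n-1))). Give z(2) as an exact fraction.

g(5) = 1, g(4) = −8. z(2) = 4 − (−8)·(4 − 5)/((−8) − 1) = 44/9.

44/9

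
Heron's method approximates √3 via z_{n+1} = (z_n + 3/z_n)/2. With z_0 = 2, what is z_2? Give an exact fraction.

97/56

z_1 = (2 + 3/2)/2 = 7/4.
z_2 = (7/4 + 3/(7/4))/2 = 97/56.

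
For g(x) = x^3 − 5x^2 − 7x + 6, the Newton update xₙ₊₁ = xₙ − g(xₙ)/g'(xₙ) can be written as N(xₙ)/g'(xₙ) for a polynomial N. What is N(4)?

g'(x) = 3x^2 − 10x − 7.
N(x) = x·g'(x) − g(x) = x·(3x^2 − 10x − 7) − (x^3 − 5x^2 − 7x + 6) = 2x^3 − 5x^2 − 6.
N(4) = 42.

42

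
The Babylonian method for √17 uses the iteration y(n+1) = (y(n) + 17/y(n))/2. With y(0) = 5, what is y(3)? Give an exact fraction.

y(1) = (5 + 17/5)/2 = 21/5.
y(2) = (21/5 + 17/(21/5))/2 = 433/105.
y(3) = (433/105 + 17/(433/105))/2 = 187457/45465.

187457/45465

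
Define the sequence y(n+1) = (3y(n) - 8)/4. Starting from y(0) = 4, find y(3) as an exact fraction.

-47/16

y(1) = (3·4 - 8)/4 = 1.
y(2) = (3·1 - 8)/4 = -5/4.
y(3) = (3·(-5/4) - 8)/4 = -47/16.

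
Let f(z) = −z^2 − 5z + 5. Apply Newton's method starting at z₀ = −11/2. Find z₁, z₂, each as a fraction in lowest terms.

f'(z) = −2z − 5.
f(−11/2) = 9/4, f'(−11/2) = 6, so z₁ = (−11/2) − (9/4)/6 = −47/8.
f(−47/8) = −9/64, f'(−47/8) = 27/4, so z₂ = (−47/8) − (−9/64)/(27/4) = −281/48.

z₁ = −47/8, z₂ = −281/48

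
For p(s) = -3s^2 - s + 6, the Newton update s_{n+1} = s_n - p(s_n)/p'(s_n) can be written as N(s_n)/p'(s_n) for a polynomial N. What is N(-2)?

-18

p'(s) = -6s - 1.
N(s) = s·p'(s) - p(s) = s·(-6s - 1) - (-3s^2 - s + 6) = -3s^2 - 6.
N(-2) = -18.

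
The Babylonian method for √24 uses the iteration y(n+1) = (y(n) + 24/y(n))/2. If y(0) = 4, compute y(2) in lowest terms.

49/10

y(1) = (4 + 24/4)/2 = 5.
y(2) = (5 + 24/5)/2 = 49/10.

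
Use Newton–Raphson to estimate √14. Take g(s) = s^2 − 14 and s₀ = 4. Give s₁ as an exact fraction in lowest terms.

g'(s) = 2s.
g(4) = 2, g'(4) = 8, so s₁ = 4 − 2/8 = 15/4.

15/4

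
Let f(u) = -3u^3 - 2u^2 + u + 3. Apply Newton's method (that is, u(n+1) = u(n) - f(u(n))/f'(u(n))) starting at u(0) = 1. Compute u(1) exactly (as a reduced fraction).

11/12

f'(u) = -9u^2 - 4u + 1.
f(1) = -1, f'(1) = -12, so u(1) = 1 - (-1)/(-12) = 11/12.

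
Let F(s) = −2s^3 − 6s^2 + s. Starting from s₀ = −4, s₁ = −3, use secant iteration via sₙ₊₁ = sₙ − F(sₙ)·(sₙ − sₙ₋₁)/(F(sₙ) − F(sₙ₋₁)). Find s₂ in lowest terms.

−96/31

F(−4) = 28, F(−3) = −3. s₂ = (−3) − (−3)·((−3) − (−4))/((−3) − 28) = −96/31.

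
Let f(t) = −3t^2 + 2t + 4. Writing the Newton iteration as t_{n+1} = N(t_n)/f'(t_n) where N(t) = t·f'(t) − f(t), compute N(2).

−16

f'(t) = −6t + 2.
N(t) = t·f'(t) − f(t) = t·(−6t + 2) − (−3t^2 + 2t + 4) = −3t^2 − 4.
N(2) = −16.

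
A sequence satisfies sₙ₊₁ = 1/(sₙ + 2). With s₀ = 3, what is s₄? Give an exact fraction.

27/65

s₁ = 1/(3 + 2) = 1/5.
s₂ = 1/(1/5 + 2) = 5/11.
s₃ = 1/(5/11 + 2) = 11/27.
s₄ = 1/(11/27 + 2) = 27/65.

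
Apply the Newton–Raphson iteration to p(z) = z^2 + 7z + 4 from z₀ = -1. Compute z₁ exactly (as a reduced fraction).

p'(z) = 2z + 7.
p(-1) = -2, p'(-1) = 5, so z₁ = (-1) - (-2)/5 = -3/5.

-3/5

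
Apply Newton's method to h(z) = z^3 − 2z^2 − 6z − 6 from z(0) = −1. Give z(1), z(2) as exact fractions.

h'(z) = 3z^2 − 4z − 6.
h(−1) = −3, h'(−1) = 1, so z(1) = (−1) − (−3)/1 = 2.
h(2) = −18, h'(2) = −2, so z(2) = 2 − (−18)/(−2) = −7.

z(1) = 2, z(2) = −7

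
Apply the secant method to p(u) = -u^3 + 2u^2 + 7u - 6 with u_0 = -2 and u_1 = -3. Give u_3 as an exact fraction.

p(-2) = -4, p(-3) = 18. u_2 = (-3) - 18·((-3) - (-2))/(18 - (-4)) = -24/11.
p(-3) = 18, p(-24/11) = -1818/1331. u_3 = (-24/11) - (-1818/1331)·((-24/11) - (-3))/((-1818/1331) - 18) = -3207/1432.

-3207/1432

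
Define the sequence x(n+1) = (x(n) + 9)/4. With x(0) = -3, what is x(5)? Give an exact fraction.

x(1) = ((-3) + 9)/4 = 3/2.
x(2) = ((3/2) + 9)/4 = 21/8.
x(3) = ((21/8) + 9)/4 = 93/32.
x(4) = ((93/32) + 9)/4 = 381/128.
x(5) = ((381/128) + 9)/4 = 1533/512.

1533/512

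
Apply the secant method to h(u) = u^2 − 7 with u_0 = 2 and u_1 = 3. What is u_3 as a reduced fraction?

37/14

h(2) = −3, h(3) = 2. u_2 = 3 − 2·(3 − 2)/(2 − (−3)) = 13/5.
h(3) = 2, h(13/5) = −6/25. u_3 = (13/5) − (−6/25)·((13/5) − 3)/((−6/25) − 2) = 37/14.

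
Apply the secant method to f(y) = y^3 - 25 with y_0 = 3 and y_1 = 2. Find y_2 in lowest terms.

55/19

f(3) = 2, f(2) = -17. y_2 = 2 - (-17)·(2 - 3)/((-17) - 2) = 55/19.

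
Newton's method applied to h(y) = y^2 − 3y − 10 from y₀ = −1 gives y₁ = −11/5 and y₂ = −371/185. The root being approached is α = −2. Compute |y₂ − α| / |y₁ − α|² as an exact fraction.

5/37

y₁ − α = −11/5 − (−2) = −11/5 + 2 = −1/5, so |y₁ − α| = 1/5.
y₂ − α = −371/185 − (−2) = −371/185 + 2 = −1/185, so |y₂ − α| = 1/185.
|y₁ − α|² = 1/25.
Ratio = (1/185) / (1/25) = 5/37.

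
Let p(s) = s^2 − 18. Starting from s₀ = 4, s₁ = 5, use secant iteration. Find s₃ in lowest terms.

p(4) = −2, p(5) = 7. s₂ = 5 − 7·(5 − 4)/(7 − (−2)) = 38/9.
p(5) = 7, p(38/9) = −14/81. s₃ = (38/9) − (−14/81)·((38/9) − 5)/((−14/81) − 7) = 352/83.

352/83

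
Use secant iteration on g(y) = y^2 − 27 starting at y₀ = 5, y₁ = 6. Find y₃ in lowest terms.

213/41

g(5) = −2, g(6) = 9. y₂ = 6 − 9·(6 − 5)/(9 − (−2)) = 57/11.
g(6) = 9, g(57/11) = −18/121. y₃ = (57/11) − (−18/121)·((57/11) − 6)/((−18/121) − 9) = 213/41.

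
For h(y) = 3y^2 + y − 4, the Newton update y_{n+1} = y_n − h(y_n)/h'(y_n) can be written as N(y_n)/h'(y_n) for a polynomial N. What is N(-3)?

h'(y) = 6y + 1.
N(y) = y·h'(y) − h(y) = y·(6y + 1) − (3y^2 + y − 4) = 3y^2 + 4.
N(-3) = 31.

31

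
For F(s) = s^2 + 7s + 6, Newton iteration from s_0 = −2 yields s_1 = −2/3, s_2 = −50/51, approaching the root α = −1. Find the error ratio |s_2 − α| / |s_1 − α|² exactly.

3/17

s_1 − α = −2/3 − (−1) = −2/3 + 1 = 1/3, so |s_1 − α| = 1/3.
s_2 − α = −50/51 − (−1) = −50/51 + 1 = 1/51, so |s_2 − α| = 1/51.
|s_1 − α|² = 1/9.
Ratio = (1/51) / (1/9) = 3/17.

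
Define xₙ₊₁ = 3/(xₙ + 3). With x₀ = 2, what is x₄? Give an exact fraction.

23/29

x₁ = 3/(2 + 3) = 3/5.
x₂ = 3/(3/5 + 3) = 5/6.
x₃ = 3/(5/6 + 3) = 18/23.
x₄ = 3/(18/23 + 3) = 23/29.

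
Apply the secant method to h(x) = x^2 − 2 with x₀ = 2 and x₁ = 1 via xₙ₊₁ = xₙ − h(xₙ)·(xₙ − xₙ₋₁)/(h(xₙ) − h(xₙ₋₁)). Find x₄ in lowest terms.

h(2) = 2, h(1) = −1. x₂ = 1 − (−1)·(1 − 2)/((−1) − 2) = 4/3.
h(1) = −1, h(4/3) = −2/9. x₃ = (4/3) − (−2/9)·((4/3) − 1)/((−2/9) − (−1)) = 10/7.
h(4/3) = −2/9, h(10/7) = 2/49. x₄ = (10/7) − (2/49)·((10/7) − (4/3))/((2/49) − (−2/9)) = 41/29.

41/29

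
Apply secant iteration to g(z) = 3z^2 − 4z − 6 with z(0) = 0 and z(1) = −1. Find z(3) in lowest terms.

−60/67

g(0) = −6, g(−1) = 1. z(2) = (−1) − 1·((−1) − 0)/(1 − (−6)) = −6/7.
g(−1) = 1, g(−6/7) = −18/49. z(3) = (−6/7) − (−18/49)·((−6/7) − (−1))/((−18/49) − 1) = −60/67.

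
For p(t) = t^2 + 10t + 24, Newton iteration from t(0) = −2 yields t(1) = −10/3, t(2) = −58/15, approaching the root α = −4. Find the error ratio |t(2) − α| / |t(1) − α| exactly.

1/5

t(1) − α = −10/3 − (−4) = −10/3 + 4 = 2/3, so |t(1) − α| = 2/3.
t(2) − α = −58/15 − (−4) = −58/15 + 4 = 2/15, so |t(2) − α| = 2/15.
Ratio = (2/15) / (2/3) = 1/5.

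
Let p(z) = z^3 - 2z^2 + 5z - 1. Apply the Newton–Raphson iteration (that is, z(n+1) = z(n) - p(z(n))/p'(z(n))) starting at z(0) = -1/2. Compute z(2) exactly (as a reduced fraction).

p'(z) = 3z^2 - 4z + 5.
p(-1/2) = -33/8, p'(-1/2) = 31/4, so z(1) = (-1/2) - (-33/8)/(31/4) = 1/31.
p(1/31) = -25047/29791, p'(1/31) = 4684/961, so z(2) = (1/31) - (-25047/29791)/(4684/961) = 29731/145204.

29731/145204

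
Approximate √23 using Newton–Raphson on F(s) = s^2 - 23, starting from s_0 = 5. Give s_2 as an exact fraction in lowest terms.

1151/240

F'(s) = 2s.
F(5) = 2, F'(5) = 10, so s_1 = 5 - 2/10 = 24/5.
F(24/5) = 1/25, F'(24/5) = 48/5, so s_2 = (24/5) - (1/25)/(48/5) = 1151/240.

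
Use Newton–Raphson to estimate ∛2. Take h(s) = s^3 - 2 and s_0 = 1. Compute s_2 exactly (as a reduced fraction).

91/72

h'(s) = 3s^2.
h(1) = -1, h'(1) = 3, so s_1 = 1 - (-1)/3 = 4/3.
h(4/3) = 10/27, h'(4/3) = 16/3, so s_2 = (4/3) - (10/27)/(16/3) = 91/72.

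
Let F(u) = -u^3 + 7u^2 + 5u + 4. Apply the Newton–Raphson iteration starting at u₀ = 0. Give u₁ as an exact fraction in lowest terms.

-4/5

F'(u) = -3u^2 + 14u + 5.
F(0) = 4, F'(0) = 5, so u₁ = 0 - 4/5 = -4/5.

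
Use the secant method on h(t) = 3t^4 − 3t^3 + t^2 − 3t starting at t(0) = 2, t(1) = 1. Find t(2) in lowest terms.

h(2) = 22, h(1) = −2. t(2) = 1 − (−2)·(1 − 2)/((−2) − 22) = 13/12.

13/12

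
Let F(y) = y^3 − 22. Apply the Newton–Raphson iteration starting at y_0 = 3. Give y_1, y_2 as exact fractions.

y_1 = 76/27, y_2 = 655489/233928

F'(y) = 3y^2.
F(3) = 5, F'(3) = 27, so y_1 = 3 − 5/27 = 76/27.
F(76/27) = 5950/19683, F'(76/27) = 5776/243, so y_2 = (76/27) − (5950/19683)/(5776/243) = 655489/233928.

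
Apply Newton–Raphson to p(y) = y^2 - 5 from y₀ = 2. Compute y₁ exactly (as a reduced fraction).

9/4

p'(y) = 2y.
p(2) = -1, p'(2) = 4, so y₁ = 2 - (-1)/4 = 9/4.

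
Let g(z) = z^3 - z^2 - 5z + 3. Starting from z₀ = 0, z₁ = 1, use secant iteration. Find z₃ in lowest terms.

g(0) = 3, g(1) = -2. z₂ = 1 - (-2)·(1 - 0)/((-2) - 3) = 3/5.
g(1) = -2, g(3/5) = -18/125. z₃ = (3/5) - (-18/125)·((3/5) - 1)/((-18/125) - (-2)) = 33/58.

33/58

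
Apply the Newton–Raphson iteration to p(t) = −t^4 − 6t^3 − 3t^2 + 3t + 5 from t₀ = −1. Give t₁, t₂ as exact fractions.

t₁ = −1/5, t₂ = −3143/2195

p'(t) = −4t^3 − 18t^2 − 6t + 3.
p(−1) = 4, p'(−1) = −5, so t₁ = (−1) − 4/(−5) = −1/5.
p(−1/5) = 2704/625, p'(−1/5) = 439/125, so t₂ = (−1/5) − (2704/625)/(439/125) = −3143/2195.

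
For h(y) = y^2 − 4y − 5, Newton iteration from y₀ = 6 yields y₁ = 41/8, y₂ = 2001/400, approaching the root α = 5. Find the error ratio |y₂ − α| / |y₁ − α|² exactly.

4/25

y₁ − α = 41/8 − 5 = 1/8, so |y₁ − α| = 1/8.
y₂ − α = 2001/400 − 5 = 1/400, so |y₂ − α| = 1/400.
|y₁ − α|² = 1/64.
Ratio = (1/400) / (1/64) = 4/25.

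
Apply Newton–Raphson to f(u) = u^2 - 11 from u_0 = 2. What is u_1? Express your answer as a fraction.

15/4

f'(u) = 2u.
f(2) = -7, f'(2) = 4, so u_1 = 2 - (-7)/4 = 15/4.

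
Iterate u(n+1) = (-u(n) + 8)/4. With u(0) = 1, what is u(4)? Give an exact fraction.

409/256

u(1) = (-1 + 8)/4 = 7/4.
u(2) = (-(7/4) + 8)/4 = 25/16.
u(3) = (-(25/16) + 8)/4 = 103/64.
u(4) = (-(103/64) + 8)/4 = 409/256.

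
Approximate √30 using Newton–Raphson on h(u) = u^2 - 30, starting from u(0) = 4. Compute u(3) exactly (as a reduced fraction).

2033761/371312

h'(u) = 2u.
h(4) = -14, h'(4) = 8, so u(1) = 4 - (-14)/8 = 23/4.
h(23/4) = 49/16, h'(23/4) = 23/2, so u(2) = (23/4) - (49/16)/(23/2) = 1009/184.
h(1009/184) = 2401/33856, h'(1009/184) = 1009/92, so u(3) = (1009/184) - (2401/33856)/(1009/92) = 2033761/371312.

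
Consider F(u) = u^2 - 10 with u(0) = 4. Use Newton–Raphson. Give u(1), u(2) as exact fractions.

u(1) = 13/4, u(2) = 329/104

F'(u) = 2u.
F(4) = 6, F'(4) = 8, so u(1) = 4 - 6/8 = 13/4.
F(13/4) = 9/16, F'(13/4) = 13/2, so u(2) = (13/4) - (9/16)/(13/2) = 329/104.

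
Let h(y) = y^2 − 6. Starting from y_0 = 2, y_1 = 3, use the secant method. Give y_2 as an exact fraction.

12/5

h(2) = −2, h(3) = 3. y_2 = 3 − 3·(3 − 2)/(3 − (−2)) = 12/5.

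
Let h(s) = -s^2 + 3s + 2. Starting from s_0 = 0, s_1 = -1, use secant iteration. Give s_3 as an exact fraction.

-5/9

h(0) = 2, h(-1) = -2. s_2 = (-1) - (-2)·((-1) - 0)/((-2) - 2) = -1/2.
h(-1) = -2, h(-1/2) = 1/4. s_3 = (-1/2) - (1/4)·((-1/2) - (-1))/((1/4) - (-2)) = -5/9.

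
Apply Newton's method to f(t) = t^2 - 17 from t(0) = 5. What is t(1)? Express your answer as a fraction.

f'(t) = 2t.
f(5) = 8, f'(5) = 10, so t(1) = 5 - 8/10 = 21/5.

21/5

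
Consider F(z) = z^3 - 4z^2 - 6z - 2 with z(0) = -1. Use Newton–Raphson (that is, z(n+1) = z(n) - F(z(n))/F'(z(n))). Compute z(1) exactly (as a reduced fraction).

-4/5

F'(z) = 3z^2 - 8z - 6.
F(-1) = -1, F'(-1) = 5, so z(1) = (-1) - (-1)/5 = -4/5.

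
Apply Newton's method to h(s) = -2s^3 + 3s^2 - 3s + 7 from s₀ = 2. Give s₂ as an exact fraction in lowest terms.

h'(s) = -6s^2 + 6s - 3.
h(2) = -3, h'(2) = -15, so s₁ = 2 - (-3)/(-15) = 9/5.
h(9/5) = -43/125, h'(9/5) = -291/25, so s₂ = (9/5) - (-43/125)/(-291/25) = 2576/1455.

2576/1455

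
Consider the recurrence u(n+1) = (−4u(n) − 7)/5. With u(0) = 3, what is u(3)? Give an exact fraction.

−339/125

u(1) = (−4·3 − 7)/5 = −19/5.
u(2) = (−4·(−19/5) − 7)/5 = 41/25.
u(3) = (−4·(41/25) − 7)/5 = −339/125.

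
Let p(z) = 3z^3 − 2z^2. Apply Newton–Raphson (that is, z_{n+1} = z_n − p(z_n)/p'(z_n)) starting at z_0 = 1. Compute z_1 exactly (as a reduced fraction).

4/5

p'(z) = 9z^2 − 4z.
p(1) = 1, p'(1) = 5, so z_1 = 1 − 1/5 = 4/5.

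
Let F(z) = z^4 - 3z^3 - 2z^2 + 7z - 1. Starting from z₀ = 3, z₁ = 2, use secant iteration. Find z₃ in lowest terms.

-229/73

F(3) = 2, F(2) = -3. z₂ = 2 - (-3)·(2 - 3)/((-3) - 2) = 13/5.
F(2) = -3, F(13/5) = -2094/625. z₃ = (13/5) - (-2094/625)·((13/5) - 2)/((-2094/625) - (-3)) = -229/73.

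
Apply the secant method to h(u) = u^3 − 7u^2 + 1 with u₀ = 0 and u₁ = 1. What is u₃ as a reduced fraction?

h(0) = 1, h(1) = −5. u₂ = 1 − (−5)·(1 − 0)/((−5) − 1) = 1/6.
h(1) = −5, h(1/6) = 175/216. u₃ = (1/6) − (175/216)·((1/6) − 1)/((175/216) − (−5)) = 71/251.

71/251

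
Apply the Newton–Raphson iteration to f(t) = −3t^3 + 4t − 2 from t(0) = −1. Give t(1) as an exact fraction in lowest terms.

f'(t) = −9t^2 + 4.
f(−1) = −3, f'(−1) = −5, so t(1) = (−1) − (−3)/(−5) = −8/5.

−8/5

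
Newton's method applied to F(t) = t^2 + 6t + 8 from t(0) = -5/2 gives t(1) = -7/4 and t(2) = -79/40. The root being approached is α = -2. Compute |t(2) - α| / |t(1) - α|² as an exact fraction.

2/5

t(1) - α = -7/4 - (-2) = -7/4 + 2 = 1/4, so |t(1) - α| = 1/4.
t(2) - α = -79/40 - (-2) = -79/40 + 2 = 1/40, so |t(2) - α| = 1/40.
|t(1) - α|² = 1/16.
Ratio = (1/40) / (1/16) = 2/5.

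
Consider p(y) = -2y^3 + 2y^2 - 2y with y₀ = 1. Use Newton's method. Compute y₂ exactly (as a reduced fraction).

0

p'(y) = -6y^2 + 4y - 2.
p(1) = -2, p'(1) = -4, so y₁ = 1 - (-2)/(-4) = 1/2.
p(1/2) = -3/4, p'(1/2) = -3/2, so y₂ = (1/2) - (-3/4)/(-3/2) = 0.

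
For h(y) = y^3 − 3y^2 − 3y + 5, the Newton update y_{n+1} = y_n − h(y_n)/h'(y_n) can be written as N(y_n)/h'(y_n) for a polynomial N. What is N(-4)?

−181

h'(y) = 3y^2 − 6y − 3.
N(y) = y·h'(y) − h(y) = y·(3y^2 − 6y − 3) − (y^3 − 3y^2 − 3y + 5) = 2y^3 − 3y^2 − 5.
N(-4) = −181.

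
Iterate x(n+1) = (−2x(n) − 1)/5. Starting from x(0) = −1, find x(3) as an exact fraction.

−11/125

x(1) = (−2·(−1) − 1)/5 = 1/5.
x(2) = (−2·(1/5) − 1)/5 = −7/25.
x(3) = (−2·(−7/25) − 1)/5 = −11/125.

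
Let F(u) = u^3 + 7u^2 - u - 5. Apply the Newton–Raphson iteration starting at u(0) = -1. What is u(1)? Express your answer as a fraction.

F'(u) = 3u^2 + 14u - 1.
F(-1) = 2, F'(-1) = -12, so u(1) = (-1) - 2/(-12) = -5/6.

-5/6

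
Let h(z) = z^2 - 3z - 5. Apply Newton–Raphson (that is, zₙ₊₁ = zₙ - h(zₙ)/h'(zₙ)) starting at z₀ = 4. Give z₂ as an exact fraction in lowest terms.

566/135

h'(z) = 2z - 3.
h(4) = -1, h'(4) = 5, so z₁ = 4 - (-1)/5 = 21/5.
h(21/5) = 1/25, h'(21/5) = 27/5, so z₂ = (21/5) - (1/25)/(27/5) = 566/135.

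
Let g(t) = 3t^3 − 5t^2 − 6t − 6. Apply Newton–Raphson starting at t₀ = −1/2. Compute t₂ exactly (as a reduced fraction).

g'(t) = 9t^2 − 10t − 6.
g(−1/2) = −37/8, g'(−1/2) = 5/4, so t₁ = (−1/2) − (−37/8)/(5/4) = 16/5.
g(16/5) = 2738/125, g'(16/5) = 1354/25, so t₂ = (16/5) − (2738/125)/(1354/25) = 9463/3385.

9463/3385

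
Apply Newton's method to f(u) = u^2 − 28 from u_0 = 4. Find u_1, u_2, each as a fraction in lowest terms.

u_1 = 11/2, u_2 = 233/44

f'(u) = 2u.
f(4) = −12, f'(4) = 8, so u_1 = 4 − (−12)/8 = 11/2.
f(11/2) = 9/4, f'(11/2) = 11, so u_2 = (11/2) − (9/4)/11 = 233/44.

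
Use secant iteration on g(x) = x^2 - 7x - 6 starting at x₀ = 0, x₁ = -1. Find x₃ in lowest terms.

-27/35

g(0) = -6, g(-1) = 2. x₂ = (-1) - 2·((-1) - 0)/(2 - (-6)) = -3/4.
g(-1) = 2, g(-3/4) = -3/16. x₃ = (-3/4) - (-3/16)·((-3/4) - (-1))/((-3/16) - 2) = -27/35.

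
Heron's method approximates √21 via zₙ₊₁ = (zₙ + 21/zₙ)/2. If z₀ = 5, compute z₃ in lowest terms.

277727/60605

z₁ = (5 + 21/5)/2 = 23/5.
z₂ = (23/5 + 21/(23/5))/2 = 527/115.
z₃ = (527/115 + 21/(527/115))/2 = 277727/60605.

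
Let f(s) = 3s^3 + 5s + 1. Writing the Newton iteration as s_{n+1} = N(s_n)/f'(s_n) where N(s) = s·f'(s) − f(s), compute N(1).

f'(s) = 9s^2 + 5.
N(s) = s·f'(s) − f(s) = s·(9s^2 + 5) − (3s^3 + 5s + 1) = 6s^3 − 1.
N(1) = 5.

5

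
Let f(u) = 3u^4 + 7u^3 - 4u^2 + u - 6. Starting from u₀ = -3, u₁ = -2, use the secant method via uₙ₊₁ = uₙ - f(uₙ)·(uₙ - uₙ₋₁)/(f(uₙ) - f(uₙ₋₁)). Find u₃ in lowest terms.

-5937510/1866019

f(-3) = 9, f(-2) = -32. u₂ = (-2) - (-32)·((-2) - (-3))/((-32) - 9) = -114/41.
f(-2) = -32, f(-114/41) = -30711744/2825761. u₃ = (-114/41) - (-30711744/2825761)·((-114/41) - (-2))/((-30711744/2825761) - (-32)) = -5937510/1866019.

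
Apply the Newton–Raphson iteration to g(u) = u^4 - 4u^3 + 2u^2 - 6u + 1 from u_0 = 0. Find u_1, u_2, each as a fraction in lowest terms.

g'(u) = 4u^3 - 12u^2 + 4u - 6.
g(0) = 1, g'(0) = -6, so u_1 = 0 - 1/(-6) = 1/6.
g(1/6) = 49/1296, g'(1/6) = -305/54, so u_2 = (1/6) - (49/1296)/(-305/54) = 423/2440.

u_1 = 1/6, u_2 = 423/2440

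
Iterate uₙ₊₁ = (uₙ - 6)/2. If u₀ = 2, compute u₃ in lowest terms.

-5

u₁ = (2 - 6)/2 = -2.
u₂ = ((-2) - 6)/2 = -4.
u₃ = ((-4) - 6)/2 = -5.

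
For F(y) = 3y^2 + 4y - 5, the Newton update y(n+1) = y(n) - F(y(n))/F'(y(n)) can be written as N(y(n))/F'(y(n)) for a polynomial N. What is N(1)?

F'(y) = 6y + 4.
N(y) = y·F'(y) - F(y) = y·(6y + 4) - (3y^2 + 4y - 5) = 3y^2 + 5.
N(1) = 8.

8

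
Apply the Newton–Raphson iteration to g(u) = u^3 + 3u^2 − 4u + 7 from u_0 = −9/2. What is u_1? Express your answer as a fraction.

g'(u) = 3u^2 + 6u − 4.
g(−9/2) = −43/8, g'(−9/2) = 119/4, so u_1 = (−9/2) − (−43/8)/(119/4) = −514/119.

−514/119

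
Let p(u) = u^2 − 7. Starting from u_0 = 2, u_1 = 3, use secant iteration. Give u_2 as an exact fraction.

13/5

p(2) = −3, p(3) = 2. u_2 = 3 − 2·(3 − 2)/(2 − (−3)) = 13/5.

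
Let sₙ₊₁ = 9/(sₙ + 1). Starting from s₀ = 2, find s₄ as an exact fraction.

117/49

s₁ = 9/(2 + 1) = 3.
s₂ = 9/(3 + 1) = 9/4.
s₃ = 9/(9/4 + 1) = 36/13.
s₄ = 9/(36/13 + 1) = 117/49.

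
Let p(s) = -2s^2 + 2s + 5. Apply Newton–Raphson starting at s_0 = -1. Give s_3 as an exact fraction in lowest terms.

-55321/47760

p'(s) = -4s + 2.
p(-1) = 1, p'(-1) = 6, so s_1 = (-1) - 1/6 = -7/6.
p(-7/6) = -1/18, p'(-7/6) = 20/3, so s_2 = (-7/6) - (-1/18)/(20/3) = -139/120.
p(-139/120) = -1/7200, p'(-139/120) = 199/30, so s_3 = (-139/120) - (-1/7200)/(199/30) = -55321/47760.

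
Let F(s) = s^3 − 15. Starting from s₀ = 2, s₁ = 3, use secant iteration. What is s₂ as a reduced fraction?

45/19

F(2) = −7, F(3) = 12. s₂ = 3 − 12·(3 − 2)/(12 − (−7)) = 45/19.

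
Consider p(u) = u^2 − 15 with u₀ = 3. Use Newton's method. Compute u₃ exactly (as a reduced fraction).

1921/496

p'(u) = 2u.
p(3) = −6, p'(3) = 6, so u₁ = 3 − (−6)/6 = 4.
p(4) = 1, p'(4) = 8, so u₂ = 4 − 1/8 = 31/8.
p(31/8) = 1/64, p'(31/8) = 31/4, so u₃ = (31/8) − (1/64)/(31/4) = 1921/496.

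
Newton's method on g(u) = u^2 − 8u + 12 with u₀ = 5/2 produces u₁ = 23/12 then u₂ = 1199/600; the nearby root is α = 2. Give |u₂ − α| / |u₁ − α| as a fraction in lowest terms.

1/50

u₁ − α = 23/12 − 2 = −1/12, so |u₁ − α| = 1/12.
u₂ − α = 1199/600 − 2 = −1/600, so |u₂ − α| = 1/600.
Ratio = (1/600) / (1/12) = 1/50.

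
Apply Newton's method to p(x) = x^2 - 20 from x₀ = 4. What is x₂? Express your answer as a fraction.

161/36

p'(x) = 2x.
p(4) = -4, p'(4) = 8, so x₁ = 4 - (-4)/8 = 9/2.
p(9/2) = 1/4, p'(9/2) = 9, so x₂ = (9/2) - (1/4)/9 = 161/36.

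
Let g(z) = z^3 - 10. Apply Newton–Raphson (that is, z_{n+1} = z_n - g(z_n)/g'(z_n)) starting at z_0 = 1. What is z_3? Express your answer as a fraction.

4909/2116

g'(z) = 3z^2.
g(1) = -9, g'(1) = 3, so z_1 = 1 - (-9)/3 = 4.
g(4) = 54, g'(4) = 48, so z_2 = 4 - 54/48 = 23/8.
g(23/8) = 7047/512, g'(23/8) = 1587/64, so z_3 = (23/8) - (7047/512)/(1587/64) = 4909/2116.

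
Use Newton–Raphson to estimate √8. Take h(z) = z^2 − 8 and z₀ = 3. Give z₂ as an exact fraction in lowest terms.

577/204

h'(z) = 2z.
h(3) = 1, h'(3) = 6, so z₁ = 3 − 1/6 = 17/6.
h(17/6) = 1/36, h'(17/6) = 17/3, so z₂ = (17/6) − (1/36)/(17/3) = 577/204.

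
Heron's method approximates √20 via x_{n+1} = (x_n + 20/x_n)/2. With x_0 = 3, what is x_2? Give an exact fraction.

1561/348

x_1 = (3 + 20/3)/2 = 29/6.
x_2 = (29/6 + 20/(29/6))/2 = 1561/348.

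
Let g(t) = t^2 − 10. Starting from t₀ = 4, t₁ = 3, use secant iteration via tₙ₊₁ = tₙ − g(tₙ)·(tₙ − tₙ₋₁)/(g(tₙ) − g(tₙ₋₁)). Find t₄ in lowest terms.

g(4) = 6, g(3) = −1. t₂ = 3 − (−1)·(3 − 4)/((−1) − 6) = 22/7.
g(3) = −1, g(22/7) = −6/49. t₃ = (22/7) − (−6/49)·((22/7) − 3)/((−6/49) − (−1)) = 136/43.
g(22/7) = −6/49, g(136/43) = 6/1849. t₄ = (136/43) − (6/1849)·((136/43) − (22/7))/((6/1849) − (−6/49)) = 3001/949.

3001/949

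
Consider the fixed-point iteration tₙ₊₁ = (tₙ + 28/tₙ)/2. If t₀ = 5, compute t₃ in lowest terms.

62921681/11891080

t₁ = (5 + 28/5)/2 = 53/10.
t₂ = (53/10 + 28/(53/10))/2 = 5609/1060.
t₃ = (5609/1060 + 28/(5609/1060))/2 = 62921681/11891080.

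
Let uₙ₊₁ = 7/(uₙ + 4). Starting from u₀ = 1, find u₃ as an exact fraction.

u₁ = 7/(1 + 4) = 7/5.
u₂ = 7/(7/5 + 4) = 35/27.
u₃ = 7/(35/27 + 4) = 189/143.

189/143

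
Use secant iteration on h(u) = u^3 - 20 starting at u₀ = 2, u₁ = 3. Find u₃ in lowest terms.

23270/8599

h(2) = -12, h(3) = 7. u₂ = 3 - 7·(3 - 2)/(7 - (-12)) = 50/19.
h(3) = 7, h(50/19) = -12180/6859. u₃ = (50/19) - (-12180/6859)·((50/19) - 3)/((-12180/6859) - 7) = 23270/8599.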